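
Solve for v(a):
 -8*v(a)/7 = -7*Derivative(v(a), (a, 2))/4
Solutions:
 v(a) = C1*exp(-4*sqrt(2)*a/7) + C2*exp(4*sqrt(2)*a/7)


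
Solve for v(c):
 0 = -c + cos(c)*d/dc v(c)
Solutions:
 v(c) = C1 + Integral(c/cos(c), c)


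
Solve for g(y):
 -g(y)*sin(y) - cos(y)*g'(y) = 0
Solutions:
 g(y) = C1*cos(y)


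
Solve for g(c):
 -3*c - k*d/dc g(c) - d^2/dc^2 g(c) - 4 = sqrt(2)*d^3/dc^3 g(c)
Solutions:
 g(c) = C1 + C2*exp(sqrt(2)*c*(sqrt(-4*sqrt(2)*k + 1) - 1)/4) + C3*exp(-sqrt(2)*c*(sqrt(-4*sqrt(2)*k + 1) + 1)/4) - 3*c^2/(2*k) - 4*c/k + 3*c/k^2


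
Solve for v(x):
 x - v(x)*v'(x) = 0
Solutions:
 v(x) = -sqrt(C1 + x^2)
 v(x) = sqrt(C1 + x^2)


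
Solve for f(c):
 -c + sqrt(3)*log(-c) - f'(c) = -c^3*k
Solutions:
 f(c) = C1 + c^4*k/4 - c^2/2 + sqrt(3)*c*log(-c) - sqrt(3)*c


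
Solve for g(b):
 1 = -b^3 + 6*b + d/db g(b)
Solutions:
 g(b) = C1 + b^4/4 - 3*b^2 + b


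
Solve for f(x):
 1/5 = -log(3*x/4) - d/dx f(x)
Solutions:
 f(x) = C1 - x*log(x) + x*log(4/3) + 4*x/5


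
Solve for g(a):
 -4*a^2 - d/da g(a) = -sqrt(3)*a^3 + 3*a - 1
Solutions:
 g(a) = C1 + sqrt(3)*a^4/4 - 4*a^3/3 - 3*a^2/2 + a


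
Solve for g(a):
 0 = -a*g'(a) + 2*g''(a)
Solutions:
 g(a) = C1 + C2*erfi(a/2)


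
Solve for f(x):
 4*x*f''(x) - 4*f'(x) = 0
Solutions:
 f(x) = C1 + C2*x^2


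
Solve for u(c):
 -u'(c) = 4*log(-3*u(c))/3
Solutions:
 3*Integral(1/(log(-_y) + log(3)), (_y, u(c)))/4 = C1 - c


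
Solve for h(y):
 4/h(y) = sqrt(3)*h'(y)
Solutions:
 h(y) = -sqrt(C1 + 24*sqrt(3)*y)/3
 h(y) = sqrt(C1 + 24*sqrt(3)*y)/3


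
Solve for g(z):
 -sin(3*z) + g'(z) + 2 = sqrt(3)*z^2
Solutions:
 g(z) = C1 + sqrt(3)*z^3/3 - 2*z - cos(3*z)/3


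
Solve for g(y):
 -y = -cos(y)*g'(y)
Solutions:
 g(y) = C1 + Integral(y/cos(y), y)


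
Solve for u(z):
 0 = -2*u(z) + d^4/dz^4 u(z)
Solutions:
 u(z) = C1*exp(-2^(1/4)*z) + C2*exp(2^(1/4)*z) + C3*sin(2^(1/4)*z) + C4*cos(2^(1/4)*z)


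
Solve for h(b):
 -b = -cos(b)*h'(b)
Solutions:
 h(b) = C1 + Integral(b/cos(b), b)


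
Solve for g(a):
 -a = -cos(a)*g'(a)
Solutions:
 g(a) = C1 + Integral(a/cos(a), a)


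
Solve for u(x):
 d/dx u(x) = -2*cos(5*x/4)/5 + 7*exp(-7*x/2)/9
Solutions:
 u(x) = C1 - 8*sin(5*x/4)/25 - 2*exp(-7*x/2)/9


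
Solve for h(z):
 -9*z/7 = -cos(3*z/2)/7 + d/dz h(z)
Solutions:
 h(z) = C1 - 9*z^2/14 + 2*sin(3*z/2)/21


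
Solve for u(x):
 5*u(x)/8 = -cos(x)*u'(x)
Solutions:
 u(x) = C1*(sin(x) - 1)^(5/16)/(sin(x) + 1)^(5/16)


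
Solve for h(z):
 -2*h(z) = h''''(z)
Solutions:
 h(z) = (C1*sin(2^(3/4)*z/2) + C2*cos(2^(3/4)*z/2))*exp(-2^(3/4)*z/2) + (C3*sin(2^(3/4)*z/2) + C4*cos(2^(3/4)*z/2))*exp(2^(3/4)*z/2)


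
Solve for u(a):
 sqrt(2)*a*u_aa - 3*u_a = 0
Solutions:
 u(a) = C1 + C2*a^(1 + 3*sqrt(2)/2)


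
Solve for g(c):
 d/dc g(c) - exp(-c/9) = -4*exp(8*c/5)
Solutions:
 g(c) = C1 - 5*exp(8*c/5)/2 - 9*exp(-c/9)


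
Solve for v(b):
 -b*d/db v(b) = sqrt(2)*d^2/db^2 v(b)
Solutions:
 v(b) = C1 + C2*erf(2^(1/4)*b/2)


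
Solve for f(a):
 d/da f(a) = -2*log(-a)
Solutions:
 f(a) = C1 - 2*a*log(-a) + 2*a


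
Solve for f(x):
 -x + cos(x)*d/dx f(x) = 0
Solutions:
 f(x) = C1 + Integral(x/cos(x), x)


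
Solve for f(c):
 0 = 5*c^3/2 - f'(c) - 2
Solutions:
 f(c) = C1 + 5*c^4/8 - 2*c


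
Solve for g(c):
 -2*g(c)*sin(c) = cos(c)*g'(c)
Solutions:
 g(c) = C1*cos(c)^2


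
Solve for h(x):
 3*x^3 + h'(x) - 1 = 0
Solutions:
 h(x) = C1 - 3*x^4/4 + x


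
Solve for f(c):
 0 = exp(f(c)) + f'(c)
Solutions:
 f(c) = log(1/(C1 + c))


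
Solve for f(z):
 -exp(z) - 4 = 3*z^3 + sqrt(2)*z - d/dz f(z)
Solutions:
 f(z) = C1 + 3*z^4/4 + sqrt(2)*z^2/2 + 4*z + exp(z)


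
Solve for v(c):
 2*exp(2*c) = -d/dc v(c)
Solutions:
 v(c) = C1 - exp(2*c)


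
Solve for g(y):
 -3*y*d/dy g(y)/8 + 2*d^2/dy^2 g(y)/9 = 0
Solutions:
 g(y) = C1 + C2*erfi(3*sqrt(6)*y/8)


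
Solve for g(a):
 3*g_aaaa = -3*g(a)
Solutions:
 g(a) = (C1*sin(sqrt(2)*a/2) + C2*cos(sqrt(2)*a/2))*exp(-sqrt(2)*a/2) + (C3*sin(sqrt(2)*a/2) + C4*cos(sqrt(2)*a/2))*exp(sqrt(2)*a/2)


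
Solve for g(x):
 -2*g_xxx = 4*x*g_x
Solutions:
 g(x) = C1 + Integral(C2*airyai(-2^(1/3)*x) + C3*airybi(-2^(1/3)*x), x)


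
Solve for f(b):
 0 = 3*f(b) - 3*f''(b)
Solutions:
 f(b) = C1*exp(-b) + C2*exp(b)


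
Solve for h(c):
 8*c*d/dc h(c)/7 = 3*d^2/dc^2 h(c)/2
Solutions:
 h(c) = C1 + C2*erfi(2*sqrt(42)*c/21)


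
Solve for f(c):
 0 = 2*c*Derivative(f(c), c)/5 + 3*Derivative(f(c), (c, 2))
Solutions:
 f(c) = C1 + C2*erf(sqrt(15)*c/15)


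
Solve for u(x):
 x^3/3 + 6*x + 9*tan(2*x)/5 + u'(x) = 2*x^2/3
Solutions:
 u(x) = C1 - x^4/12 + 2*x^3/9 - 3*x^2 + 9*log(cos(2*x))/10


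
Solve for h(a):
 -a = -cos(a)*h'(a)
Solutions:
 h(a) = C1 + Integral(a/cos(a), a)


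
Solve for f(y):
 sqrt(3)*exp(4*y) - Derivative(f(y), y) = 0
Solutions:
 f(y) = C1 + sqrt(3)*exp(4*y)/4


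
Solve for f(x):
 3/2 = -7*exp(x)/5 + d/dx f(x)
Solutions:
 f(x) = C1 + 3*x/2 + 7*exp(x)/5


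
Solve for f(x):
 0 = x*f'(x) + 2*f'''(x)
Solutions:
 f(x) = C1 + Integral(C2*airyai(-2^(2/3)*x/2) + C3*airybi(-2^(2/3)*x/2), x)


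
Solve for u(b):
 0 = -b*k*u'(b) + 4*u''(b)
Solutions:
 u(b) = Piecewise((-sqrt(2)*sqrt(pi)*C1*erf(sqrt(2)*b*sqrt(-k)/4)/sqrt(-k) - C2, (k > 0) | (k < 0)), (-C1*b - C2, True))


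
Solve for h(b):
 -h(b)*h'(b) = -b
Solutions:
 h(b) = -sqrt(C1 + b^2)
 h(b) = sqrt(C1 + b^2)


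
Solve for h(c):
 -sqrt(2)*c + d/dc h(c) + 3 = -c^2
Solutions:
 h(c) = C1 - c^3/3 + sqrt(2)*c^2/2 - 3*c


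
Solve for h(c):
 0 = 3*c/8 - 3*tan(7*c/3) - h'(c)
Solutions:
 h(c) = C1 + 3*c^2/16 + 9*log(cos(7*c/3))/7


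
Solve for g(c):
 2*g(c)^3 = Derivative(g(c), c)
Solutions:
 g(c) = -sqrt(2)*sqrt(-1/(C1 + 2*c))/2
 g(c) = sqrt(2)*sqrt(-1/(C1 + 2*c))/2


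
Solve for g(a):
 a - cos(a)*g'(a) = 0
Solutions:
 g(a) = C1 + Integral(a/cos(a), a)


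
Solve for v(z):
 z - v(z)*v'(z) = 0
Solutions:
 v(z) = -sqrt(C1 + z^2)
 v(z) = sqrt(C1 + z^2)


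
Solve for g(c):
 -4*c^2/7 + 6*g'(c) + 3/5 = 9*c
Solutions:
 g(c) = C1 + 2*c^3/63 + 3*c^2/4 - c/10


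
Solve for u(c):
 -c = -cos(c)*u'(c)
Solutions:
 u(c) = C1 + Integral(c/cos(c), c)


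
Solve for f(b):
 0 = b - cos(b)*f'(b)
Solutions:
 f(b) = C1 + Integral(b/cos(b), b)


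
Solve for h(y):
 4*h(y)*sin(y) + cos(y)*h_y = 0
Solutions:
 h(y) = C1*cos(y)^4


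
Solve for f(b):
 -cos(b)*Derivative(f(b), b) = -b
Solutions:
 f(b) = C1 + Integral(b/cos(b), b)


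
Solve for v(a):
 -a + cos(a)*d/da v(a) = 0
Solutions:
 v(a) = C1 + Integral(a/cos(a), a)


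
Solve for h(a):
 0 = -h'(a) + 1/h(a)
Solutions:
 h(a) = -sqrt(C1 + 2*a)
 h(a) = sqrt(C1 + 2*a)


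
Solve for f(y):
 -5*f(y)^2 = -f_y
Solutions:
 f(y) = -1/(C1 + 5*y)


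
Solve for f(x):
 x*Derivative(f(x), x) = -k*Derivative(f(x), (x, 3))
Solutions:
 f(x) = C1 + Integral(C2*airyai(x*(-1/k)^(1/3)) + C3*airybi(x*(-1/k)^(1/3)), x)


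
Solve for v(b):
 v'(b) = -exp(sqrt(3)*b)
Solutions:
 v(b) = C1 - sqrt(3)*exp(sqrt(3)*b)/3


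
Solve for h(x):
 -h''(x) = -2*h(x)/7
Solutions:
 h(x) = C1*exp(-sqrt(14)*x/7) + C2*exp(sqrt(14)*x/7)


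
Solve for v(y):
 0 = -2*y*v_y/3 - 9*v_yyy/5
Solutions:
 v(y) = C1 + Integral(C2*airyai(-10^(1/3)*y/3) + C3*airybi(-10^(1/3)*y/3), y)


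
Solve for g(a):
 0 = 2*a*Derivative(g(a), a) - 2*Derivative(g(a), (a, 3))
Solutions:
 g(a) = C1 + Integral(C2*airyai(a) + C3*airybi(a), a)


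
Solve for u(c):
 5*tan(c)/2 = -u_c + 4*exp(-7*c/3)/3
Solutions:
 u(c) = C1 - 5*log(tan(c)^2 + 1)/4 - 4*exp(-7*c/3)/7


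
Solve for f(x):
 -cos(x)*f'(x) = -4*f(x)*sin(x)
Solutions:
 f(x) = C1/cos(x)^4


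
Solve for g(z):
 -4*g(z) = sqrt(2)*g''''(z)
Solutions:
 g(z) = (C1*sin(2^(7/8)*z/2) + C2*cos(2^(7/8)*z/2))*exp(-2^(7/8)*z/2) + (C3*sin(2^(7/8)*z/2) + C4*cos(2^(7/8)*z/2))*exp(2^(7/8)*z/2)


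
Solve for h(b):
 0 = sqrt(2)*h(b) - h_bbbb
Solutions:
 h(b) = C1*exp(-2^(1/8)*b) + C2*exp(2^(1/8)*b) + C3*sin(2^(1/8)*b) + C4*cos(2^(1/8)*b)


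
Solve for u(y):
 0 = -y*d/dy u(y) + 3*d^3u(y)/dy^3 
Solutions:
 u(y) = C1 + Integral(C2*airyai(3^(2/3)*y/3) + C3*airybi(3^(2/3)*y/3), y)


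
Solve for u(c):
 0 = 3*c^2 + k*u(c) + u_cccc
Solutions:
 u(c) = C1*exp(-c*(-k)^(1/4)) + C2*exp(c*(-k)^(1/4)) + C3*exp(-I*c*(-k)^(1/4)) + C4*exp(I*c*(-k)^(1/4)) - 3*c^2/k


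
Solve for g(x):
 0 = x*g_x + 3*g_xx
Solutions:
 g(x) = C1 + C2*erf(sqrt(6)*x/6)


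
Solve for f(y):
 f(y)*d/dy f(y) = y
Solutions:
 f(y) = -sqrt(C1 + y^2)
 f(y) = sqrt(C1 + y^2)


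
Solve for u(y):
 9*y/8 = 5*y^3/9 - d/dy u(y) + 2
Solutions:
 u(y) = C1 + 5*y^4/36 - 9*y^2/16 + 2*y


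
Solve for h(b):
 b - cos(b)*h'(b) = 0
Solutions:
 h(b) = C1 + Integral(b/cos(b), b)


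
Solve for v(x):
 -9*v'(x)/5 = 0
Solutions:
 v(x) = C1


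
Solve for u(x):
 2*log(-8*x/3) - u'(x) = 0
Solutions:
 u(x) = C1 + 2*x*log(-x) + 2*x*(-log(3) - 1 + 3*log(2))


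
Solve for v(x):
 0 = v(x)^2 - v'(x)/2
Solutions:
 v(x) = -1/(C1 + 2*x)


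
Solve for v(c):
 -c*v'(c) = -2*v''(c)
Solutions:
 v(c) = C1 + C2*erfi(c/2)


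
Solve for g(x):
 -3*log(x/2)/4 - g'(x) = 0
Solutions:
 g(x) = C1 - 3*x*log(x)/4 + 3*x*log(2)/4 + 3*x/4


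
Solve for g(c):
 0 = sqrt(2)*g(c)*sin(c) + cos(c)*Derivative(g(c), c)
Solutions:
 g(c) = C1*cos(c)^(sqrt(2))


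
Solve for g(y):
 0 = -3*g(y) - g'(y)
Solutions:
 g(y) = C1*exp(-3*y)


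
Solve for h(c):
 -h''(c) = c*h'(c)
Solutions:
 h(c) = C1 + C2*erf(sqrt(2)*c/2)


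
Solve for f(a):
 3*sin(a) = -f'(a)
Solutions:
 f(a) = C1 + 3*cos(a)


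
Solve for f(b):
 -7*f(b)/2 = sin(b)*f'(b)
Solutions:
 f(b) = C1*(cos(b) + 1)^(7/4)/(cos(b) - 1)^(7/4)


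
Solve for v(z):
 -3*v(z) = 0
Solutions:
 v(z) = 0


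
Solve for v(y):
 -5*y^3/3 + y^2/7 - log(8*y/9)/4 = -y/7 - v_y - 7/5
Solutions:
 v(y) = C1 + 5*y^4/12 - y^3/21 - y^2/14 + y*log(y)/4 - 33*y/20 - y*log(3)/2 + 3*y*log(2)/4


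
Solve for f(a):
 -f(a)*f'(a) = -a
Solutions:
 f(a) = -sqrt(C1 + a^2)
 f(a) = sqrt(C1 + a^2)


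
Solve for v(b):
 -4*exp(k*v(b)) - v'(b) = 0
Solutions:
 v(b) = Piecewise((log(1/(C1*k + 4*b*k))/k, Ne(k, 0)), (nan, True))
 v(b) = Piecewise((C1 - 4*b, Eq(k, 0)), (nan, True))


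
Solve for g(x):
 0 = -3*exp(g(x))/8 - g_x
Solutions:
 g(x) = log(1/(C1 + 3*x)) + 3*log(2)


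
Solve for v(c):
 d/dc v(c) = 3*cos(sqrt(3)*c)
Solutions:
 v(c) = C1 + sqrt(3)*sin(sqrt(3)*c)


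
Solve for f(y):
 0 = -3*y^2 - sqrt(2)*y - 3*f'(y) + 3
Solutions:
 f(y) = C1 - y^3/3 - sqrt(2)*y^2/6 + y


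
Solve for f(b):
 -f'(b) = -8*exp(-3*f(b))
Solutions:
 f(b) = log(C1 + 24*b)/3
 f(b) = log((-3^(1/3) - 3^(5/6)*I)*(C1 + 8*b)^(1/3)/2)
 f(b) = log((-3^(1/3) + 3^(5/6)*I)*(C1 + 8*b)^(1/3)/2)


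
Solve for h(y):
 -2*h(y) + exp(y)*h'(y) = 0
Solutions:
 h(y) = C1*exp(-2*exp(-y))


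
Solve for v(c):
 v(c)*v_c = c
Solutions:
 v(c) = -sqrt(C1 + c^2)
 v(c) = sqrt(C1 + c^2)


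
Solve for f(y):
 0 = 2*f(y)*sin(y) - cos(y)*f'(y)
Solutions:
 f(y) = C1/cos(y)^2


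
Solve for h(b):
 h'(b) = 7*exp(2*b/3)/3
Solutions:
 h(b) = C1 + 7*exp(2*b/3)/2


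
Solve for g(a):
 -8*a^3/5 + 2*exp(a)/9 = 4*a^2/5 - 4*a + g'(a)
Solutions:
 g(a) = C1 - 2*a^4/5 - 4*a^3/15 + 2*a^2 + 2*exp(a)/9


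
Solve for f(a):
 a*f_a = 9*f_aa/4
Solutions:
 f(a) = C1 + C2*erfi(sqrt(2)*a/3)


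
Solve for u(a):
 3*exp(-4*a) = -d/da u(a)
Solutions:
 u(a) = C1 + 3*exp(-4*a)/4


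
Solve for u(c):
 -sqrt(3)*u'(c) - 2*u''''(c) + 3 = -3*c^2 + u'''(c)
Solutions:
 u(c) = C1 + C2*exp(c*(-2 + (1 + 54*sqrt(3) + sqrt(-1 + (1 + 54*sqrt(3))^2))^(-1/3) + (1 + 54*sqrt(3) + sqrt(-1 + (1 + 54*sqrt(3))^2))^(1/3))/12)*sin(sqrt(3)*c*(-(1 + 54*sqrt(3) + sqrt(-1 + (1 + 54*sqrt(3))^2))^(1/3) + (1 + 54*sqrt(3) + sqrt(-1 + (1 + 54*sqrt(3))^2))^(-1/3))/12) + C3*exp(c*(-2 + (1 + 54*sqrt(3) + sqrt(-1 + (1 + 54*sqrt(3))^2))^(-1/3) + (1 + 54*sqrt(3) + sqrt(-1 + (1 + 54*sqrt(3))^2))^(1/3))/12)*cos(sqrt(3)*c*(-(1 + 54*sqrt(3) + sqrt(-1 + (1 + 54*sqrt(3))^2))^(1/3) + (1 + 54*sqrt(3) + sqrt(-1 + (1 + 54*sqrt(3))^2))^(-1/3))/12) + C4*exp(-c*((1 + 54*sqrt(3) + sqrt(-1 + (1 + 54*sqrt(3))^2))^(-1/3) + 1 + (1 + 54*sqrt(3) + sqrt(-1 + (1 + 54*sqrt(3))^2))^(1/3))/6) + sqrt(3)*c^3/3 - 2*c + sqrt(3)*c


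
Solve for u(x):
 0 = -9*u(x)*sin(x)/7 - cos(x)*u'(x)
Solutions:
 u(x) = C1*cos(x)^(9/7)


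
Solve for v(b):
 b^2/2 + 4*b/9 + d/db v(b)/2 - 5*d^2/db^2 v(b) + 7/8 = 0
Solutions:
 v(b) = C1 + C2*exp(b/10) - b^3/3 - 94*b^2/9 - 7583*b/36


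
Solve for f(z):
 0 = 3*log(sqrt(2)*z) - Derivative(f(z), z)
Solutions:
 f(z) = C1 + 3*z*log(z) - 3*z + 3*z*log(2)/2


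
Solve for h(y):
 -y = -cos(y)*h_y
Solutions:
 h(y) = C1 + Integral(y/cos(y), y)


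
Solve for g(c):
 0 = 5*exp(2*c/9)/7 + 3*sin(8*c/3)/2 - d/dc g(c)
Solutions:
 g(c) = C1 + 45*exp(2*c/9)/14 - 9*cos(8*c/3)/16


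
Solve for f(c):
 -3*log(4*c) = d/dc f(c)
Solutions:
 f(c) = C1 - 3*c*log(c) - c*log(64) + 3*c


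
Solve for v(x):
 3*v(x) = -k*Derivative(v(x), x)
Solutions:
 v(x) = C1*exp(-3*x/k)


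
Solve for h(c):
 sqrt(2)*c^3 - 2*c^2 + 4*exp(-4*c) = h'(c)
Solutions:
 h(c) = C1 + sqrt(2)*c^4/4 - 2*c^3/3 - exp(-4*c)


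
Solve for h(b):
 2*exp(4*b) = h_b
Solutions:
 h(b) = C1 + exp(4*b)/2


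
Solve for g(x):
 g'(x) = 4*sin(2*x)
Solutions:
 g(x) = C1 - 2*cos(2*x)


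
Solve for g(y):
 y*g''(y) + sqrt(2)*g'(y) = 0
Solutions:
 g(y) = C1 + C2*y^(1 - sqrt(2))


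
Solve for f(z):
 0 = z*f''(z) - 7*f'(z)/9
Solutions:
 f(z) = C1 + C2*z^(16/9)


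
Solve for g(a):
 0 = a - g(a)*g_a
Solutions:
 g(a) = -sqrt(C1 + a^2)
 g(a) = sqrt(C1 + a^2)


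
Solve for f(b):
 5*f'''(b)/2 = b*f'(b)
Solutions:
 f(b) = C1 + Integral(C2*airyai(2^(1/3)*5^(2/3)*b/5) + C3*airybi(2^(1/3)*5^(2/3)*b/5), b)


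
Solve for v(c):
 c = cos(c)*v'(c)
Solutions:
 v(c) = C1 + Integral(c/cos(c), c)


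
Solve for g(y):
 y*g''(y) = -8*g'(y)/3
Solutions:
 g(y) = C1 + C2/y^(5/3)


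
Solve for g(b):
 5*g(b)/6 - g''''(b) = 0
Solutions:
 g(b) = C1*exp(-5^(1/4)*6^(3/4)*b/6) + C2*exp(5^(1/4)*6^(3/4)*b/6) + C3*sin(5^(1/4)*6^(3/4)*b/6) + C4*cos(5^(1/4)*6^(3/4)*b/6)


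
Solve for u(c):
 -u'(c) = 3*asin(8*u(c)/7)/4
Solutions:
 Integral(1/asin(8*_y/7), (_y, u(c))) = C1 - 3*c/4


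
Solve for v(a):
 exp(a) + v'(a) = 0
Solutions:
 v(a) = C1 - exp(a)


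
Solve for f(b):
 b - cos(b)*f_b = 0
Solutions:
 f(b) = C1 + Integral(b/cos(b), b)


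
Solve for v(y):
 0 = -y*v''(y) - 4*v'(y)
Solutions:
 v(y) = C1 + C2/y^3


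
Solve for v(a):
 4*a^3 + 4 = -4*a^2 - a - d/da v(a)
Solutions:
 v(a) = C1 - a^4 - 4*a^3/3 - a^2/2 - 4*a


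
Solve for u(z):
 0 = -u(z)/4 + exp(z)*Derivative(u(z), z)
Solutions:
 u(z) = C1*exp(-exp(-z)/4)


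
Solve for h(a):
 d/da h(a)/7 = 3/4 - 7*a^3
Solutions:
 h(a) = C1 - 49*a^4/4 + 21*a/4


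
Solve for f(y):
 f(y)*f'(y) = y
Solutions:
 f(y) = -sqrt(C1 + y^2)
 f(y) = sqrt(C1 + y^2)


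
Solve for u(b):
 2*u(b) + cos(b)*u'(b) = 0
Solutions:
 u(b) = C1*(sin(b) - 1)/(sin(b) + 1)


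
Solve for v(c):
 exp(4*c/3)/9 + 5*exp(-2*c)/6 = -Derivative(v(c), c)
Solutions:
 v(c) = C1 - exp(4*c/3)/12 + 5*exp(-2*c)/12


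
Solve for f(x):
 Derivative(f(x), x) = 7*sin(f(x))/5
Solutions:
 -7*x/5 + log(cos(f(x)) - 1)/2 - log(cos(f(x)) + 1)/2 = C1


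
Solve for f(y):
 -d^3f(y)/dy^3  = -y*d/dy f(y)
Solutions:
 f(y) = C1 + Integral(C2*airyai(y) + C3*airybi(y), y)


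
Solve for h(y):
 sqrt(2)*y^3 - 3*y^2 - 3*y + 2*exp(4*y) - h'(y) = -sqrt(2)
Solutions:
 h(y) = C1 + sqrt(2)*y^4/4 - y^3 - 3*y^2/2 + sqrt(2)*y + exp(4*y)/2


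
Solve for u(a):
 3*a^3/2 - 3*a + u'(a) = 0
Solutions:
 u(a) = C1 - 3*a^4/8 + 3*a^2/2


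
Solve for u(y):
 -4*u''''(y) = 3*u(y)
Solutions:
 u(y) = (C1*sin(3^(1/4)*y/2) + C2*cos(3^(1/4)*y/2))*exp(-3^(1/4)*y/2) + (C3*sin(3^(1/4)*y/2) + C4*cos(3^(1/4)*y/2))*exp(3^(1/4)*y/2)


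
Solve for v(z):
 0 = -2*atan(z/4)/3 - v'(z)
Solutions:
 v(z) = C1 - 2*z*atan(z/4)/3 + 4*log(z^2 + 16)/3


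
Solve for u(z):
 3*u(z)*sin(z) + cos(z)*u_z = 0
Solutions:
 u(z) = C1*cos(z)^3


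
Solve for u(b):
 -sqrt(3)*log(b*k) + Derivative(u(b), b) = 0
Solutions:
 u(b) = C1 + sqrt(3)*b*log(b*k) - sqrt(3)*b


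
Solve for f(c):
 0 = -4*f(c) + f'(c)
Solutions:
 f(c) = C1*exp(4*c)


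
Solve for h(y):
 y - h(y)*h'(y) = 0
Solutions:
 h(y) = -sqrt(C1 + y^2)
 h(y) = sqrt(C1 + y^2)


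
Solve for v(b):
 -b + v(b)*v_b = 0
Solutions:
 v(b) = -sqrt(C1 + b^2)
 v(b) = sqrt(C1 + b^2)


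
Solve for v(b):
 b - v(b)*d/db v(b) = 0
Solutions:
 v(b) = -sqrt(C1 + b^2)
 v(b) = sqrt(C1 + b^2)


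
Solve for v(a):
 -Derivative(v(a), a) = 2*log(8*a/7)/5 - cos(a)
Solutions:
 v(a) = C1 - 2*a*log(a)/5 - 6*a*log(2)/5 + 2*a/5 + 2*a*log(7)/5 + sin(a)


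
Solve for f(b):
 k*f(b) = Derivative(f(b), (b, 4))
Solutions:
 f(b) = C1*exp(-b*k^(1/4)) + C2*exp(b*k^(1/4)) + C3*exp(-I*b*k^(1/4)) + C4*exp(I*b*k^(1/4))


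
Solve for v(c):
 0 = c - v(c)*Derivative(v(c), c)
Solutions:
 v(c) = -sqrt(C1 + c^2)
 v(c) = sqrt(C1 + c^2)


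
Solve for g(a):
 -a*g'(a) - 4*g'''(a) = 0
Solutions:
 g(a) = C1 + Integral(C2*airyai(-2^(1/3)*a/2) + C3*airybi(-2^(1/3)*a/2), a)


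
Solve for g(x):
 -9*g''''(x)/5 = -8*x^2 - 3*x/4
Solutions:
 g(x) = C1 + C2*x + C3*x^2 + C4*x^3 + x^6/81 + x^5/288


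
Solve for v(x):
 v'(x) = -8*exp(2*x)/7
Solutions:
 v(x) = C1 - 4*exp(2*x)/7


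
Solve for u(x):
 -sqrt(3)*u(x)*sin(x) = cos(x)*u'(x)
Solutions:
 u(x) = C1*cos(x)^(sqrt(3))


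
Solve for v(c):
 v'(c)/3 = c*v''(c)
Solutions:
 v(c) = C1 + C2*c^(4/3)


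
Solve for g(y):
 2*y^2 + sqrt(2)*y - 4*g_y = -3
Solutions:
 g(y) = C1 + y^3/6 + sqrt(2)*y^2/8 + 3*y/4


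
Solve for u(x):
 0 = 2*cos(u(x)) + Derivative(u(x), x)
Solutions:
 u(x) = pi - asin((C1 + exp(4*x))/(C1 - exp(4*x)))
 u(x) = asin((C1 + exp(4*x))/(C1 - exp(4*x)))


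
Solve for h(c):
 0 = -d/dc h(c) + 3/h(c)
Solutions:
 h(c) = -sqrt(C1 + 6*c)
 h(c) = sqrt(C1 + 6*c)


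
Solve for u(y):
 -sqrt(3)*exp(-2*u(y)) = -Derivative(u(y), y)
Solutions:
 u(y) = log(-sqrt(C1 + 2*sqrt(3)*y))
 u(y) = log(C1 + 2*sqrt(3)*y)/2


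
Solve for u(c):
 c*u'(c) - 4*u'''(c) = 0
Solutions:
 u(c) = C1 + Integral(C2*airyai(2^(1/3)*c/2) + C3*airybi(2^(1/3)*c/2), c)


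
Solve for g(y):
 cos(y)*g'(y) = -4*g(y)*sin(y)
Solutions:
 g(y) = C1*cos(y)^4


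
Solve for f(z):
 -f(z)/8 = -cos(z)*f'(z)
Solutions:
 f(z) = C1*(sin(z) + 1)^(1/16)/(sin(z) - 1)^(1/16)


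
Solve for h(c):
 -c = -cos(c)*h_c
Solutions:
 h(c) = C1 + Integral(c/cos(c), c)


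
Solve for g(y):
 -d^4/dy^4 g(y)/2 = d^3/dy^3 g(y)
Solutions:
 g(y) = C1 + C2*y + C3*y^2 + C4*exp(-2*y)


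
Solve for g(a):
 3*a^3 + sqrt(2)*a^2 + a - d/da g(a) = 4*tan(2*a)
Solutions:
 g(a) = C1 + 3*a^4/4 + sqrt(2)*a^3/3 + a^2/2 + 2*log(cos(2*a))


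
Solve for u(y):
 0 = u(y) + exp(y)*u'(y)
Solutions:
 u(y) = C1*exp(exp(-y))


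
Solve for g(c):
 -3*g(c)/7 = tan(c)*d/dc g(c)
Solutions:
 g(c) = C1/sin(c)^(3/7)


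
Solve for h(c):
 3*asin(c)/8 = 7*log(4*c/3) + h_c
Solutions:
 h(c) = C1 - 7*c*log(c) + 3*c*asin(c)/8 - 14*c*log(2) + 7*c + 7*c*log(3) + 3*sqrt(1 - c^2)/8


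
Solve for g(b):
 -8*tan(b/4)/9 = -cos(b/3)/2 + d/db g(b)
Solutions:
 g(b) = C1 + 32*log(cos(b/4))/9 + 3*sin(b/3)/2


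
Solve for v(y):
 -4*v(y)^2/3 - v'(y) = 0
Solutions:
 v(y) = 3/(C1 + 4*y)


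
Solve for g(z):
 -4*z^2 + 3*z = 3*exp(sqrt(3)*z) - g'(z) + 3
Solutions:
 g(z) = C1 + 4*z^3/3 - 3*z^2/2 + 3*z + sqrt(3)*exp(sqrt(3)*z)


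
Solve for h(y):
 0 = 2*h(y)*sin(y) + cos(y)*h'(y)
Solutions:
 h(y) = C1*cos(y)^2


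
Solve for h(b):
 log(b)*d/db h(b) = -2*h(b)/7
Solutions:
 h(b) = C1*exp(-2*li(b)/7)


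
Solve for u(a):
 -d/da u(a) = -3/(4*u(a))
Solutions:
 u(a) = -sqrt(C1 + 6*a)/2
 u(a) = sqrt(C1 + 6*a)/2


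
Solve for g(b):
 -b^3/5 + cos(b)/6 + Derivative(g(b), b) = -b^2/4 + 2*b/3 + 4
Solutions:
 g(b) = C1 + b^4/20 - b^3/12 + b^2/3 + 4*b - sin(b)/6


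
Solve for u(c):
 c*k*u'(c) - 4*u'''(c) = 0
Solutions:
 u(c) = C1 + Integral(C2*airyai(2^(1/3)*c*k^(1/3)/2) + C3*airybi(2^(1/3)*c*k^(1/3)/2), c)


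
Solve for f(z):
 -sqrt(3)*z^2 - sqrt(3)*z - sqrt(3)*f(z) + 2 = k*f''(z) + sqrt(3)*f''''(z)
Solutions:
 f(z) = C1*exp(-sqrt(2)*3^(3/4)*z*sqrt(-k - sqrt(k^2 - 12))/6) + C2*exp(sqrt(2)*3^(3/4)*z*sqrt(-k - sqrt(k^2 - 12))/6) + C3*exp(-sqrt(2)*3^(3/4)*z*sqrt(-k + sqrt(k^2 - 12))/6) + C4*exp(sqrt(2)*3^(3/4)*z*sqrt(-k + sqrt(k^2 - 12))/6) + 2*sqrt(3)*k/3 - z^2 - z + 2*sqrt(3)/3


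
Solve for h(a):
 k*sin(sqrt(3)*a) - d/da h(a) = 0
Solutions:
 h(a) = C1 - sqrt(3)*k*cos(sqrt(3)*a)/3


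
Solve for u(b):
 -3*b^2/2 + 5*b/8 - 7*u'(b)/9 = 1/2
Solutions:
 u(b) = C1 - 9*b^3/14 + 45*b^2/112 - 9*b/14


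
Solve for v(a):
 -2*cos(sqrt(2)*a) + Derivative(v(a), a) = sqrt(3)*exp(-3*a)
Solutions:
 v(a) = C1 + sqrt(2)*sin(sqrt(2)*a) - sqrt(3)*exp(-3*a)/3


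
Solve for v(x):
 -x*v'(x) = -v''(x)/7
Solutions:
 v(x) = C1 + C2*erfi(sqrt(14)*x/2)


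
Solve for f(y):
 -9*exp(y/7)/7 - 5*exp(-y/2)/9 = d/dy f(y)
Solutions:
 f(y) = C1 - 9*exp(y/7) + 10*exp(-y/2)/9


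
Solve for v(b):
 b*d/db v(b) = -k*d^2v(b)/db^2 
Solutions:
 v(b) = C1 + C2*sqrt(k)*erf(sqrt(2)*b*sqrt(1/k)/2)


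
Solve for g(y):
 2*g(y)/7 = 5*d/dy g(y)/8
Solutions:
 g(y) = C1*exp(16*y/35)


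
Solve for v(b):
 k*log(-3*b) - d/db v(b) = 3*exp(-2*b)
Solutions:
 v(b) = C1 + b*k*log(-b) + b*k*(-1 + log(3)) + 3*exp(-2*b)/2


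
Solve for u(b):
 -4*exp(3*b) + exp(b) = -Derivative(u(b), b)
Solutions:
 u(b) = C1 + 4*exp(3*b)/3 - exp(b)


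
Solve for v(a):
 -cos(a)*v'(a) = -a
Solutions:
 v(a) = C1 + Integral(a/cos(a), a)


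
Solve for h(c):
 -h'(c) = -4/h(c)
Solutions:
 h(c) = -sqrt(C1 + 8*c)
 h(c) = sqrt(C1 + 8*c)


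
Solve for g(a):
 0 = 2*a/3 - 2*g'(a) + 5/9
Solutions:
 g(a) = C1 + a^2/6 + 5*a/18


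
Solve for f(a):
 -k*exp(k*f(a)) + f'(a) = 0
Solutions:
 f(a) = Piecewise((log(-1/(C1*k + a*k^2))/k, Ne(k, 0)), (nan, True))
 f(a) = Piecewise((C1 + a*k, Eq(k, 0)), (nan, True))


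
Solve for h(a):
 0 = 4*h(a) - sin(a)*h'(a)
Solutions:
 h(a) = C1*(cos(a)^2 - 2*cos(a) + 1)/(cos(a)^2 + 2*cos(a) + 1)


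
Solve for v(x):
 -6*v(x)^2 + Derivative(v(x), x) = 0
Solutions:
 v(x) = -1/(C1 + 6*x)


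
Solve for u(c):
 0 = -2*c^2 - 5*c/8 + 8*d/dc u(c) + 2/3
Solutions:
 u(c) = C1 + c^3/12 + 5*c^2/128 - c/12


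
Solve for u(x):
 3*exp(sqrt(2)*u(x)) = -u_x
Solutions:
 u(x) = sqrt(2)*(2*log(1/(C1 + 3*x)) - log(2))/4


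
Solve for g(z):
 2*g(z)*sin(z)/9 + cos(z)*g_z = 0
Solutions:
 g(z) = C1*cos(z)^(2/9)


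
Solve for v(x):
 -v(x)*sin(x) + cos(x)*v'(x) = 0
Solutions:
 v(x) = C1/cos(x)


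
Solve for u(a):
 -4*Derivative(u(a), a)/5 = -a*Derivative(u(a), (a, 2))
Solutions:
 u(a) = C1 + C2*a^(9/5)


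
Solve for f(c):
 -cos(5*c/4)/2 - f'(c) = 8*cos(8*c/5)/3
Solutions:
 f(c) = C1 - 2*sin(5*c/4)/5 - 5*sin(8*c/5)/3


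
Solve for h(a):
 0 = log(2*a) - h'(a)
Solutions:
 h(a) = C1 + a*log(a) - a + a*log(2)


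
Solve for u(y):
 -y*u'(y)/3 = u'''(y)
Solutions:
 u(y) = C1 + Integral(C2*airyai(-3^(2/3)*y/3) + C3*airybi(-3^(2/3)*y/3), y)


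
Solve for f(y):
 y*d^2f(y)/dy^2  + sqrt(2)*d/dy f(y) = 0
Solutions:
 f(y) = C1 + C2*y^(1 - sqrt(2))


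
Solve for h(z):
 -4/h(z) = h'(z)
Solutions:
 h(z) = -sqrt(C1 - 8*z)
 h(z) = sqrt(C1 - 8*z)


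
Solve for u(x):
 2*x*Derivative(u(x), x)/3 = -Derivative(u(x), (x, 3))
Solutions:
 u(x) = C1 + Integral(C2*airyai(-2^(1/3)*3^(2/3)*x/3) + C3*airybi(-2^(1/3)*3^(2/3)*x/3), x)


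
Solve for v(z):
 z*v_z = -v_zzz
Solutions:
 v(z) = C1 + Integral(C2*airyai(-z) + C3*airybi(-z), z)


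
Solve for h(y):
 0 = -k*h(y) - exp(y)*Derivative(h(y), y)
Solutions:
 h(y) = C1*exp(k*exp(-y))


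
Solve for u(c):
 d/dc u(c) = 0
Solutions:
 u(c) = C1


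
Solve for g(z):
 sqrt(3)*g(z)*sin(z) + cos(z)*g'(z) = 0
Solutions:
 g(z) = C1*cos(z)^(sqrt(3))


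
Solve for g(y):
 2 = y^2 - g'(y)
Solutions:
 g(y) = C1 + y^3/3 - 2*y


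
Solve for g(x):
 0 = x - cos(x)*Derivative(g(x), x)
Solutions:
 g(x) = C1 + Integral(x/cos(x), x)


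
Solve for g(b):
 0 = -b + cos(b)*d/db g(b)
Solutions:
 g(b) = C1 + Integral(b/cos(b), b)


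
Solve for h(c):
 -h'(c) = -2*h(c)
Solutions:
 h(c) = C1*exp(2*c)


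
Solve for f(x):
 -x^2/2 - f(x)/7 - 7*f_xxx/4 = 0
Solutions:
 f(x) = C3*exp(-2^(2/3)*7^(1/3)*x/7) - 7*x^2/2 + (C1*sin(2^(2/3)*sqrt(3)*7^(1/3)*x/14) + C2*cos(2^(2/3)*sqrt(3)*7^(1/3)*x/14))*exp(2^(2/3)*7^(1/3)*x/14)


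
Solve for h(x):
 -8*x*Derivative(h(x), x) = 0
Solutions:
 h(x) = C1


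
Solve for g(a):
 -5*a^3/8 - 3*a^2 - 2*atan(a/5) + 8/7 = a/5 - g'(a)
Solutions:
 g(a) = C1 + 5*a^4/32 + a^3 + a^2/10 + 2*a*atan(a/5) - 8*a/7 - 5*log(a^2 + 25)


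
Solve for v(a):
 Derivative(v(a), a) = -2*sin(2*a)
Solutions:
 v(a) = C1 + cos(2*a)


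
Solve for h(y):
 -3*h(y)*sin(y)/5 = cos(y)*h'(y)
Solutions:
 h(y) = C1*cos(y)^(3/5)


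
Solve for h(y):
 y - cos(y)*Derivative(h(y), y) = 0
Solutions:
 h(y) = C1 + Integral(y/cos(y), y)


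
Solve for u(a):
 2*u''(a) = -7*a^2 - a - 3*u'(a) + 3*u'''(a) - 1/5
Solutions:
 u(a) = C1 + C2*exp(a*(1 - sqrt(10))/3) + C3*exp(a*(1 + sqrt(10))/3) - 7*a^3/9 + 25*a^2/18 - 889*a/135


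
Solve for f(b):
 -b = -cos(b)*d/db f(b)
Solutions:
 f(b) = C1 + Integral(b/cos(b), b)


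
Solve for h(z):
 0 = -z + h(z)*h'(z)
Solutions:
 h(z) = -sqrt(C1 + z^2)
 h(z) = sqrt(C1 + z^2)


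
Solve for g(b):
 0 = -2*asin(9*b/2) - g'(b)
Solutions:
 g(b) = C1 - 2*b*asin(9*b/2) - 2*sqrt(4 - 81*b^2)/9


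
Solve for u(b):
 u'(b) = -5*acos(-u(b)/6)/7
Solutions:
 Integral(1/acos(-_y/6), (_y, u(b))) = C1 - 5*b/7


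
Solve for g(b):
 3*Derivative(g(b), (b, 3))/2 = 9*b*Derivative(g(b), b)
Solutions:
 g(b) = C1 + Integral(C2*airyai(6^(1/3)*b) + C3*airybi(6^(1/3)*b), b)


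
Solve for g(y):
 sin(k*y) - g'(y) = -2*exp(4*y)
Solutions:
 g(y) = C1 + exp(4*y)/2 - cos(k*y)/k


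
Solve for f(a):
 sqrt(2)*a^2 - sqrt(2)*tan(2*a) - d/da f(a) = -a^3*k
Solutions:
 f(a) = C1 + a^4*k/4 + sqrt(2)*a^3/3 + sqrt(2)*log(cos(2*a))/2


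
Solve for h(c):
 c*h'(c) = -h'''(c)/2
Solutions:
 h(c) = C1 + Integral(C2*airyai(-2^(1/3)*c) + C3*airybi(-2^(1/3)*c), c)


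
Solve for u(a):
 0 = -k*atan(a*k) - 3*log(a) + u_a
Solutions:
 u(a) = C1 + 3*a*log(a) - 3*a + k*Piecewise((a*atan(a*k) - log(a^2*k^2 + 1)/(2*k), Ne(k, 0)), (0, True))


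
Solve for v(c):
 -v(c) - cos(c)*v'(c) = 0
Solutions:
 v(c) = C1*sqrt(sin(c) - 1)/sqrt(sin(c) + 1)


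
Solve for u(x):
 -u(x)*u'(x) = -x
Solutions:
 u(x) = -sqrt(C1 + x^2)
 u(x) = sqrt(C1 + x^2)


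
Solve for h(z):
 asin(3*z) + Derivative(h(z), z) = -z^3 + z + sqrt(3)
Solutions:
 h(z) = C1 - z^4/4 + z^2/2 - z*asin(3*z) + sqrt(3)*z - sqrt(1 - 9*z^2)/3


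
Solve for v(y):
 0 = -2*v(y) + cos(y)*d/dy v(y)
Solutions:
 v(y) = C1*(sin(y) + 1)/(sin(y) - 1)


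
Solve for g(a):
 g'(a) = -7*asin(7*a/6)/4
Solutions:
 g(a) = C1 - 7*a*asin(7*a/6)/4 - sqrt(36 - 49*a^2)/4


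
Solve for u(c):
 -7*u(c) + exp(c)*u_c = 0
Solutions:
 u(c) = C1*exp(-7*exp(-c))


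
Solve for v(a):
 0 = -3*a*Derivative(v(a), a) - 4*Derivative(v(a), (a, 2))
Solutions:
 v(a) = C1 + C2*erf(sqrt(6)*a/4)


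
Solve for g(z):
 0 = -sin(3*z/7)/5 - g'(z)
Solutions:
 g(z) = C1 + 7*cos(3*z/7)/15


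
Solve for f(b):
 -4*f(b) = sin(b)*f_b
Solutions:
 f(b) = C1*(cos(b)^2 + 2*cos(b) + 1)/(cos(b)^2 - 2*cos(b) + 1)


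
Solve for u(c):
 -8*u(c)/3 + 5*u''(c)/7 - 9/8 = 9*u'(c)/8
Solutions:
 u(c) = C1*exp(c*(189 - sqrt(250761))/240) + C2*exp(c*(189 + sqrt(250761))/240) - 27/64


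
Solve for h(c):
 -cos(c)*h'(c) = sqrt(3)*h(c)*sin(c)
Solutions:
 h(c) = C1*cos(c)^(sqrt(3))


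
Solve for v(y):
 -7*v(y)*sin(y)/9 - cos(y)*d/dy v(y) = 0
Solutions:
 v(y) = C1*cos(y)^(7/9)


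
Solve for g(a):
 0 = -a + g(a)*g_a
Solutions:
 g(a) = -sqrt(C1 + a^2)
 g(a) = sqrt(C1 + a^2)


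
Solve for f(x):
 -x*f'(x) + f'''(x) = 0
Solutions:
 f(x) = C1 + Integral(C2*airyai(x) + C3*airybi(x), x)


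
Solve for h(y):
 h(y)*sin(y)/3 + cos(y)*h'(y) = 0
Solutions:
 h(y) = C1*cos(y)^(1/3)


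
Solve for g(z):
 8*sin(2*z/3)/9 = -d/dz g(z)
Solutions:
 g(z) = C1 + 4*cos(2*z/3)/3


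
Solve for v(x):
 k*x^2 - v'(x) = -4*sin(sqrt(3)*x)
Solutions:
 v(x) = C1 + k*x^3/3 - 4*sqrt(3)*cos(sqrt(3)*x)/3


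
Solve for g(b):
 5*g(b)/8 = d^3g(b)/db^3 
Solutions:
 g(b) = C3*exp(5^(1/3)*b/2) + (C1*sin(sqrt(3)*5^(1/3)*b/4) + C2*cos(sqrt(3)*5^(1/3)*b/4))*exp(-5^(1/3)*b/4)


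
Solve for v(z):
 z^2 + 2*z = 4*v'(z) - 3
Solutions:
 v(z) = C1 + z^3/12 + z^2/4 + 3*z/4


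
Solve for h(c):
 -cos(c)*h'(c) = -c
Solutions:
 h(c) = C1 + Integral(c/cos(c), c)


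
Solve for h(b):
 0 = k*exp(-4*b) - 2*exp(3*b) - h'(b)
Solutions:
 h(b) = C1 - k*exp(-4*b)/4 - 2*exp(3*b)/3


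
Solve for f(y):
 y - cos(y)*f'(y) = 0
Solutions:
 f(y) = C1 + Integral(y/cos(y), y)


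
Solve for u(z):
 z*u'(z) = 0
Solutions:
 u(z) = C1


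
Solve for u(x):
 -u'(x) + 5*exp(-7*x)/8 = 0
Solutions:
 u(x) = C1 - 5*exp(-7*x)/56


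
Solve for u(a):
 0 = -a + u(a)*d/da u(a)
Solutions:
 u(a) = -sqrt(C1 + a^2)
 u(a) = sqrt(C1 + a^2)


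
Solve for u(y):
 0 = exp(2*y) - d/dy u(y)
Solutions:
 u(y) = C1 + exp(2*y)/2


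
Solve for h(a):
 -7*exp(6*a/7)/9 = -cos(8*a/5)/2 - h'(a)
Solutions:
 h(a) = C1 + 49*exp(6*a/7)/54 - 5*sin(8*a/5)/16


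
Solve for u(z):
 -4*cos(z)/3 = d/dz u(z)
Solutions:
 u(z) = C1 - 4*sin(z)/3


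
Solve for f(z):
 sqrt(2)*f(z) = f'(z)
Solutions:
 f(z) = C1*exp(sqrt(2)*z)


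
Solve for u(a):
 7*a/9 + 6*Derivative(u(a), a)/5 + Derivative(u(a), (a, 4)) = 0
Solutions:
 u(a) = C1 + C4*exp(-5^(2/3)*6^(1/3)*a/5) - 35*a^2/108 + (C2*sin(2^(1/3)*3^(5/6)*5^(2/3)*a/10) + C3*cos(2^(1/3)*3^(5/6)*5^(2/3)*a/10))*exp(5^(2/3)*6^(1/3)*a/10)


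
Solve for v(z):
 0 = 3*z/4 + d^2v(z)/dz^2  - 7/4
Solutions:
 v(z) = C1 + C2*z - z^3/8 + 7*z^2/8


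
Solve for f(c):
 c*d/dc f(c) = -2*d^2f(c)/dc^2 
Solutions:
 f(c) = C1 + C2*erf(c/2)


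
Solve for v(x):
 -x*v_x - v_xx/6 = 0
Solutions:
 v(x) = C1 + C2*erf(sqrt(3)*x)


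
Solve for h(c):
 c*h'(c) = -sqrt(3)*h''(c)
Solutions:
 h(c) = C1 + C2*erf(sqrt(2)*3^(3/4)*c/6)


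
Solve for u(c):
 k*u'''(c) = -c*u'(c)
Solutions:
 u(c) = C1 + Integral(C2*airyai(c*(-1/k)^(1/3)) + C3*airybi(c*(-1/k)^(1/3)), c)


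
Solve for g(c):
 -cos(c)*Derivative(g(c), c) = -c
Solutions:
 g(c) = C1 + Integral(c/cos(c), c)


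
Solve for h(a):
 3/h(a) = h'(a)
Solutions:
 h(a) = -sqrt(C1 + 6*a)
 h(a) = sqrt(C1 + 6*a)


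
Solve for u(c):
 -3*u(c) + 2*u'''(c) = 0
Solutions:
 u(c) = C3*exp(2^(2/3)*3^(1/3)*c/2) + (C1*sin(2^(2/3)*3^(5/6)*c/4) + C2*cos(2^(2/3)*3^(5/6)*c/4))*exp(-2^(2/3)*3^(1/3)*c/4)


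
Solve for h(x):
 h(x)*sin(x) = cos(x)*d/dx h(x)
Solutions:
 h(x) = C1/cos(x)


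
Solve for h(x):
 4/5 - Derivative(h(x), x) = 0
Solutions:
 h(x) = C1 + 4*x/5


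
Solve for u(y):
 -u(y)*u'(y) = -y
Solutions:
 u(y) = -sqrt(C1 + y^2)
 u(y) = sqrt(C1 + y^2)


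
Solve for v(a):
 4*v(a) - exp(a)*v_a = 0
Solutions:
 v(a) = C1*exp(-4*exp(-a))


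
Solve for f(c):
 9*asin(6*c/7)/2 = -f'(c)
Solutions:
 f(c) = C1 - 9*c*asin(6*c/7)/2 - 3*sqrt(49 - 36*c^2)/4


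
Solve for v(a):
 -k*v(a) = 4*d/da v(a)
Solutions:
 v(a) = C1*exp(-a*k/4)


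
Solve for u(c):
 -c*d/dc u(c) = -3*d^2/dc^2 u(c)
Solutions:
 u(c) = C1 + C2*erfi(sqrt(6)*c/6)


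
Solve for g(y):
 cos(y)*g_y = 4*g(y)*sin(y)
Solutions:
 g(y) = C1/cos(y)^4


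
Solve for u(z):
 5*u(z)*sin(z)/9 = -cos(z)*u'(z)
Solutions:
 u(z) = C1*cos(z)^(5/9)


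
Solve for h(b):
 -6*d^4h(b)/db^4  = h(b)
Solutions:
 h(b) = (C1*sin(2^(1/4)*3^(3/4)*b/6) + C2*cos(2^(1/4)*3^(3/4)*b/6))*exp(-2^(1/4)*3^(3/4)*b/6) + (C3*sin(2^(1/4)*3^(3/4)*b/6) + C4*cos(2^(1/4)*3^(3/4)*b/6))*exp(2^(1/4)*3^(3/4)*b/6)


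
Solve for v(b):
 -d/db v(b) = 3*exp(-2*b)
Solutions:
 v(b) = C1 + 3*exp(-2*b)/2


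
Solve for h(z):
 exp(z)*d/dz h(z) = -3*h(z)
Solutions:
 h(z) = C1*exp(3*exp(-z))


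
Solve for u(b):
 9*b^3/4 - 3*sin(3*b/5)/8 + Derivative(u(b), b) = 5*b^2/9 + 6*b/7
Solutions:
 u(b) = C1 - 9*b^4/16 + 5*b^3/27 + 3*b^2/7 - 5*cos(3*b/5)/8


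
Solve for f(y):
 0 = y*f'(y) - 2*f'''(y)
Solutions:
 f(y) = C1 + Integral(C2*airyai(2^(2/3)*y/2) + C3*airybi(2^(2/3)*y/2), y)


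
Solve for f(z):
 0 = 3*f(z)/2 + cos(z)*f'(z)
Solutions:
 f(z) = C1*(sin(z) - 1)^(3/4)/(sin(z) + 1)^(3/4)


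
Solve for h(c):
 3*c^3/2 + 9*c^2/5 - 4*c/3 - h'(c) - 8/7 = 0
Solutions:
 h(c) = C1 + 3*c^4/8 + 3*c^3/5 - 2*c^2/3 - 8*c/7


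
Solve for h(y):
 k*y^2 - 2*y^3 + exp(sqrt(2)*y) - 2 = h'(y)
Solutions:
 h(y) = C1 + k*y^3/3 - y^4/2 - 2*y + sqrt(2)*exp(sqrt(2)*y)/2


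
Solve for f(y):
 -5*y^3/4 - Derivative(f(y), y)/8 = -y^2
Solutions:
 f(y) = C1 - 5*y^4/2 + 8*y^3/3


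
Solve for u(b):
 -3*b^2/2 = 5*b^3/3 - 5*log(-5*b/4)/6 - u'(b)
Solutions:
 u(b) = C1 + 5*b^4/12 + b^3/2 - 5*b*log(-b)/6 + 5*b*(-log(5) + 1 + 2*log(2))/6


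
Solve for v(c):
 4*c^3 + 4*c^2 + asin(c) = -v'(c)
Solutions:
 v(c) = C1 - c^4 - 4*c^3/3 - c*asin(c) - sqrt(1 - c^2)


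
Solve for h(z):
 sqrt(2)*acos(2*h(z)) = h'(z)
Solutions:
 Integral(1/acos(2*_y), (_y, h(z))) = C1 + sqrt(2)*z


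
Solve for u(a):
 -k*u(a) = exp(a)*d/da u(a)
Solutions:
 u(a) = C1*exp(k*exp(-a))


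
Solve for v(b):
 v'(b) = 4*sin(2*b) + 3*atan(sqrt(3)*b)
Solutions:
 v(b) = C1 + 3*b*atan(sqrt(3)*b) - sqrt(3)*log(3*b^2 + 1)/2 - 2*cos(2*b)


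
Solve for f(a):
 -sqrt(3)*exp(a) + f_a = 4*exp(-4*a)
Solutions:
 f(a) = C1 + sqrt(3)*exp(a) - exp(-4*a)


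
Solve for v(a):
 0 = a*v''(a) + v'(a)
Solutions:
 v(a) = C1 + C2*log(a)


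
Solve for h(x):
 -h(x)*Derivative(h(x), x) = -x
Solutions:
 h(x) = -sqrt(C1 + x^2)
 h(x) = sqrt(C1 + x^2)


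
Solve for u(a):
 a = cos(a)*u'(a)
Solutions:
 u(a) = C1 + Integral(a/cos(a), a)


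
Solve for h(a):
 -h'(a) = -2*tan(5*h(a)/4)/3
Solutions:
 h(a) = -4*asin(C1*exp(5*a/6))/5 + 4*pi/5
 h(a) = 4*asin(C1*exp(5*a/6))/5


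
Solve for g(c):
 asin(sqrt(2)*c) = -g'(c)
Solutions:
 g(c) = C1 - c*asin(sqrt(2)*c) - sqrt(2)*sqrt(1 - 2*c^2)/2


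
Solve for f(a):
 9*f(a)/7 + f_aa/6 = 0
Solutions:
 f(a) = C1*sin(3*sqrt(42)*a/7) + C2*cos(3*sqrt(42)*a/7)


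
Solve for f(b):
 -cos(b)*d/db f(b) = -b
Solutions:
 f(b) = C1 + Integral(b/cos(b), b)


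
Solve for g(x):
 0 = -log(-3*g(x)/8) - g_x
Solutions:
 Integral(1/(log(-_y) - 3*log(2) + log(3)), (_y, g(x))) = C1 - x


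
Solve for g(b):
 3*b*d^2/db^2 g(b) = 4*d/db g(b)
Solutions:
 g(b) = C1 + C2*b^(7/3)


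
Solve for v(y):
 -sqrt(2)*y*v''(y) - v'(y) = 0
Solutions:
 v(y) = C1 + C2*y^(1 - sqrt(2)/2)


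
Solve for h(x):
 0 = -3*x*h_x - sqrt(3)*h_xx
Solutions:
 h(x) = C1 + C2*erf(sqrt(2)*3^(1/4)*x/2)


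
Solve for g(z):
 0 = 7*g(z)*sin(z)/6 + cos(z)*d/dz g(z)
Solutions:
 g(z) = C1*cos(z)^(7/6)


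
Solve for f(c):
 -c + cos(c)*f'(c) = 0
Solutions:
 f(c) = C1 + Integral(c/cos(c), c)


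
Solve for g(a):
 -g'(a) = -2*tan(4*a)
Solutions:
 g(a) = C1 - log(cos(4*a))/2


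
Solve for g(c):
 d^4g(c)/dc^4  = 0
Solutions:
 g(c) = C1 + C2*c + C3*c^2 + C4*c^3


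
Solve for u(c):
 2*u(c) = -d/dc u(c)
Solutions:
 u(c) = C1*exp(-2*c)


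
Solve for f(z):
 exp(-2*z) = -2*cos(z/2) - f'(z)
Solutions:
 f(z) = C1 - 4*sin(z/2) + exp(-2*z)/2


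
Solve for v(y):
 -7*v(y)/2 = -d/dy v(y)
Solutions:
 v(y) = C1*exp(7*y/2)


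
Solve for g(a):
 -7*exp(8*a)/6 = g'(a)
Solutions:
 g(a) = C1 - 7*exp(8*a)/48


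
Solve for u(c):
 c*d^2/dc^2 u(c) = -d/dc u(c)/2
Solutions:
 u(c) = C1 + C2*sqrt(c)


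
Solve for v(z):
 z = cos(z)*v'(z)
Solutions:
 v(z) = C1 + Integral(z/cos(z), z)


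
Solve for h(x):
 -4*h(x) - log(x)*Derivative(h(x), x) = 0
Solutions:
 h(x) = C1*exp(-4*li(x))


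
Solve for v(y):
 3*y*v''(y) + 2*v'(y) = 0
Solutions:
 v(y) = C1 + C2*y^(1/3)


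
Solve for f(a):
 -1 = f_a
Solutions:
 f(a) = C1 - a


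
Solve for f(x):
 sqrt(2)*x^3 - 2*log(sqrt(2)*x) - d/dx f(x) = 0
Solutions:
 f(x) = C1 + sqrt(2)*x^4/4 - 2*x*log(x) - x*log(2) + 2*x


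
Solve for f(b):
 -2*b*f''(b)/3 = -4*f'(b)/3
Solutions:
 f(b) = C1 + C2*b^3


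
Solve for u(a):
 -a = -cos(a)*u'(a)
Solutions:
 u(a) = C1 + Integral(a/cos(a), a)


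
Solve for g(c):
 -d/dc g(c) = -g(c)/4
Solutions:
 g(c) = C1*exp(c/4)


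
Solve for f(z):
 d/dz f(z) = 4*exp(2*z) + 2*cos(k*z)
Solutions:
 f(z) = C1 + 2*exp(2*z) + 2*sin(k*z)/k


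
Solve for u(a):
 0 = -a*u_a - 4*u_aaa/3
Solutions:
 u(a) = C1 + Integral(C2*airyai(-6^(1/3)*a/2) + C3*airybi(-6^(1/3)*a/2), a)


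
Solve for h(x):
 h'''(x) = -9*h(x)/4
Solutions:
 h(x) = C3*exp(-2^(1/3)*3^(2/3)*x/2) + (C1*sin(3*2^(1/3)*3^(1/6)*x/4) + C2*cos(3*2^(1/3)*3^(1/6)*x/4))*exp(2^(1/3)*3^(2/3)*x/4)


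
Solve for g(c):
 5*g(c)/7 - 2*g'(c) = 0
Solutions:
 g(c) = C1*exp(5*c/14)


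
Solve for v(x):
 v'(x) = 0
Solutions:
 v(x) = C1


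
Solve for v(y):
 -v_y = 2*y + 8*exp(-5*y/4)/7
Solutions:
 v(y) = C1 - y^2 + 32*exp(-5*y/4)/35


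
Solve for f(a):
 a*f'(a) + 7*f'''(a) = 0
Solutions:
 f(a) = C1 + Integral(C2*airyai(-7^(2/3)*a/7) + C3*airybi(-7^(2/3)*a/7), a)


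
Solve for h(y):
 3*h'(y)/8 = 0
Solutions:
 h(y) = C1


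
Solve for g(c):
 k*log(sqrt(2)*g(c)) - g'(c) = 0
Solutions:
 Integral(1/(2*log(_y) + log(2)), (_y, g(c))) = C1 + c*k/2


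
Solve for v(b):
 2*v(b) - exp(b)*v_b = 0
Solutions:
 v(b) = C1*exp(-2*exp(-b))


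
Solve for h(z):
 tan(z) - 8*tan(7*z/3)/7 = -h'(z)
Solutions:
 h(z) = C1 + log(cos(z)) - 24*log(cos(7*z/3))/49


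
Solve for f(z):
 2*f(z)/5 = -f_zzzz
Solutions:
 f(z) = (C1*sin(10^(3/4)*z/10) + C2*cos(10^(3/4)*z/10))*exp(-10^(3/4)*z/10) + (C3*sin(10^(3/4)*z/10) + C4*cos(10^(3/4)*z/10))*exp(10^(3/4)*z/10)


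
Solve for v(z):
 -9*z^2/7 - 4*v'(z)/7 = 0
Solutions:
 v(z) = C1 - 3*z^3/4


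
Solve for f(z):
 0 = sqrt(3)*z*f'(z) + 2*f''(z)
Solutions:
 f(z) = C1 + C2*erf(3^(1/4)*z/2)


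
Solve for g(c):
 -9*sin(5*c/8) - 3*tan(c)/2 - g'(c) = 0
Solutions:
 g(c) = C1 + 3*log(cos(c))/2 + 72*cos(5*c/8)/5


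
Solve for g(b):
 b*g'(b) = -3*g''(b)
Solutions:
 g(b) = C1 + C2*erf(sqrt(6)*b/6)


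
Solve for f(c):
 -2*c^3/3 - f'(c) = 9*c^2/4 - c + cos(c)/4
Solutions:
 f(c) = C1 - c^4/6 - 3*c^3/4 + c^2/2 - sin(c)/4


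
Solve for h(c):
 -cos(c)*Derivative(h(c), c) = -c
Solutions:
 h(c) = C1 + Integral(c/cos(c), c)


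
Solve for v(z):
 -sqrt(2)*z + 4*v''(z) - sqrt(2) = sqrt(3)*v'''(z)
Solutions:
 v(z) = C1 + C2*z + C3*exp(4*sqrt(3)*z/3) + sqrt(2)*z^3/24 + z^2*(sqrt(6) + 4*sqrt(2))/32
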